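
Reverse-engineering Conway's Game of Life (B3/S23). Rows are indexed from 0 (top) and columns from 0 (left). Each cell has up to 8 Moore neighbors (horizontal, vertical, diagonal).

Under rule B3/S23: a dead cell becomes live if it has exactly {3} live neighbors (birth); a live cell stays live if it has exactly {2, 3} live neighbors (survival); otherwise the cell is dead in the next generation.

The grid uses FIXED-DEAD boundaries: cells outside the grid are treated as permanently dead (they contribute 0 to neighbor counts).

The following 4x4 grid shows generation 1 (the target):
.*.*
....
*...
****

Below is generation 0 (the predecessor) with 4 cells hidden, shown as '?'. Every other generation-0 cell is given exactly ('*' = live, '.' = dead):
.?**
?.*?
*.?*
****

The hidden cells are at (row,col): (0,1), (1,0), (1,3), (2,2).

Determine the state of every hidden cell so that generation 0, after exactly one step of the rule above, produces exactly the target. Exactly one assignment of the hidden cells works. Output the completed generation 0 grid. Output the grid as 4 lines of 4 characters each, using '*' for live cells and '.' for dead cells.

Answer: .***
..**
*..*
****

Derivation:
Hidden generation-0 cells (in order): (0,1), (1,0), (1,3), (2,2).
A hidden cell only influences target cells in its own 3x3 neighborhood. Try each of the 2^4 = 16 assignments, step the completed generation 0 forward once under B3/S23, and compare with the target:
  (0,1)=. (1,0)=. (1,3)=. (2,2)=. -> step gives (0,1)='.' but target has '*' -> reject
  (0,1)=. (1,0)=. (1,3)=. (2,2)=* -> step gives (0,1)='.' but target has '*' -> reject
  (0,1)=. (1,0)=. (1,3)=* (2,2)=. -> step gives (0,1)='.' but target has '*' -> reject
  (0,1)=. (1,0)=. (1,3)=* (2,2)=* -> step gives (0,1)='.' but target has '*' -> reject
  (0,1)=. (1,0)=* (1,3)=. (2,2)=. -> step gives (0,2)='*' but target has '.' -> reject
  (0,1)=. (1,0)=* (1,3)=. (2,2)=* -> step gives (0,2)='*' but target has '.' -> reject
  (0,1)=. (1,0)=* (1,3)=* (2,2)=. -> step gives (0,2)='*' but target has '.' -> reject
  (0,1)=. (1,0)=* (1,3)=* (2,2)=* -> step gives (0,2)='*' but target has '.' -> reject
  (0,1)=* (1,0)=. (1,3)=. (2,2)=. -> step gives (0,2)='*' but target has '.' -> reject
  (0,1)=* (1,0)=. (1,3)=. (2,2)=* -> step gives (0,2)='*' but target has '.' -> reject
  (0,1)=* (1,0)=. (1,3)=* (2,2)=. -> step reproduces the target at every cell -> ACCEPT
  (0,1)=* (1,0)=. (1,3)=* (2,2)=* -> step gives (3,1)='.' but target has '*' -> reject
  (0,1)=* (1,0)=* (1,3)=. (2,2)=. -> step gives (0,2)='*' but target has '.' -> reject
  (0,1)=* (1,0)=* (1,3)=. (2,2)=* -> step gives (0,2)='*' but target has '.' -> reject
  (0,1)=* (1,0)=* (1,3)=* (2,2)=. -> step gives (1,0)='*' but target has '.' -> reject
  (0,1)=* (1,0)=* (1,3)=* (2,2)=* -> step gives (1,0)='*' but target has '.' -> reject
Unique solution: (0,1)=live, (1,0)=dead, (1,3)=live, (2,2)=dead.
Check: live-neighbor counts of every cell in the completed generation 0:
1243
2454
2564
2332
Applying B3/S23 to generation 0 with these counts gives:
.*.*
....
*...
****
which matches the target exactly.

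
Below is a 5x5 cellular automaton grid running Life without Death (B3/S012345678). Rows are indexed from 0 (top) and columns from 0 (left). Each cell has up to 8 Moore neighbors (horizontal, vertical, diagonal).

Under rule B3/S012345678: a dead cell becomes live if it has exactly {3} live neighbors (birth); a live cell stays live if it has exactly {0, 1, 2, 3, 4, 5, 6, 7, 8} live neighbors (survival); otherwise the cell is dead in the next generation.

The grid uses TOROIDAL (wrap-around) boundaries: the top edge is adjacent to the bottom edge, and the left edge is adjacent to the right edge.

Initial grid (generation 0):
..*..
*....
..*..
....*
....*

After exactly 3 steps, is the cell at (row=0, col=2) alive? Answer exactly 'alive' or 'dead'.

Answer: alive

Derivation:
Simulating step by step:
Generation 0 (given above): 5 live cells
Generation 1: 8 live cells
..*..
**...
..*..
...**
...**
Generation 2: 19 live cells
*****
***..
*****
..***
..***
Generation 3: 19 live cells
*****
***..
*****
..***
..***

Cell (0,2) at generation 3: 1 -> alive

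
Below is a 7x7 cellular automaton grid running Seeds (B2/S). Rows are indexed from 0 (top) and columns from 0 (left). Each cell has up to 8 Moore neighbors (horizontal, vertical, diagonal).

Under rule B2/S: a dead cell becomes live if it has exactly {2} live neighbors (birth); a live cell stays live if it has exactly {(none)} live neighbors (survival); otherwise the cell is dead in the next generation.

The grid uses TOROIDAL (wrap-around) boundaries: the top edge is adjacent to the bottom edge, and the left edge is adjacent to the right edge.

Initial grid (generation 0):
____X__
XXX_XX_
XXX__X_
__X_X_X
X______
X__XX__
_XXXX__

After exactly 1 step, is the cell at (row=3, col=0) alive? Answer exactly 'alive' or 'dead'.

Answer: dead

Derivation:
Simulating step by step:
Generation 0 (given above): 21 live cells
Generation 1: 5 live cells
______X
_______
_______
_______
__X____
_____XX
X______

Cell (3,0) at generation 1: 0 -> dead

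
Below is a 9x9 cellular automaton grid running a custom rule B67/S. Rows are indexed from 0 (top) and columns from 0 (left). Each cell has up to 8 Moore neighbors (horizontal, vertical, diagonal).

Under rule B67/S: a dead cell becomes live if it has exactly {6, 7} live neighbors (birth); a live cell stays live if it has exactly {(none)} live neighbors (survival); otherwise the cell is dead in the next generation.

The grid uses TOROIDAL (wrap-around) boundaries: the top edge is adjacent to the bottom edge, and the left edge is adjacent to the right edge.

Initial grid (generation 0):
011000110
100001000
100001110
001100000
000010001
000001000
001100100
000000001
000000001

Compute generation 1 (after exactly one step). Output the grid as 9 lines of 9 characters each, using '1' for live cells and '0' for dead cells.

Answer: 000000000
000000100
000000000
000000000
000000000
000000000
000000000
000000000
000000000

Derivation:
Simulating step by step:
Generation 0 (given above): 20 live cells
Generation 1: 1 live cells
(generation 1 grid is the final answer)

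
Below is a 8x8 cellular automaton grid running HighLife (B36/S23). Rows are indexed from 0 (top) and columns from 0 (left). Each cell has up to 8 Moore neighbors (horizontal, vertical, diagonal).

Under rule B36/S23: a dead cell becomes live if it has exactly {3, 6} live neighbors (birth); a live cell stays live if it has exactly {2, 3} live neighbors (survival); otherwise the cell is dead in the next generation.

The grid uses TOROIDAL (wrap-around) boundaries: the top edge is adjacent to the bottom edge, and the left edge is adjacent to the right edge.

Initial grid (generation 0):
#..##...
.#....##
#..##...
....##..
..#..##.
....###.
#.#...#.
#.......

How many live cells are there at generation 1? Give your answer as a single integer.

Answer: 20

Derivation:
Simulating step by step:
Generation 0 (given above): 21 live cells
Generation 1: 20 live cells
##......
.##..#.#
#..##.##
......#.
...#....
.#.##...
.#....#.
#..#....
Population at generation 1: 20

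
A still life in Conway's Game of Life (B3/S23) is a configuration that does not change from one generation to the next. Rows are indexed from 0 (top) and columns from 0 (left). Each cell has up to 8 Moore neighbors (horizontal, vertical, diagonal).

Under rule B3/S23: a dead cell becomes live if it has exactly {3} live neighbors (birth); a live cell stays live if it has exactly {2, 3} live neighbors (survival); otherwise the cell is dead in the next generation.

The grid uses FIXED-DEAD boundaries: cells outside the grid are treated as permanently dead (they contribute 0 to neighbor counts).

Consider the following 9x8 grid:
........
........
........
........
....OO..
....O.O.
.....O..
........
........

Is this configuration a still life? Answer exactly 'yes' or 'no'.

Compute generation 1 and compare to generation 0 (given above):
Generation 1:
........
........
........
........
....OO..
....O.O.
.....O..
........
........
The grids are IDENTICAL -> still life.

Answer: yes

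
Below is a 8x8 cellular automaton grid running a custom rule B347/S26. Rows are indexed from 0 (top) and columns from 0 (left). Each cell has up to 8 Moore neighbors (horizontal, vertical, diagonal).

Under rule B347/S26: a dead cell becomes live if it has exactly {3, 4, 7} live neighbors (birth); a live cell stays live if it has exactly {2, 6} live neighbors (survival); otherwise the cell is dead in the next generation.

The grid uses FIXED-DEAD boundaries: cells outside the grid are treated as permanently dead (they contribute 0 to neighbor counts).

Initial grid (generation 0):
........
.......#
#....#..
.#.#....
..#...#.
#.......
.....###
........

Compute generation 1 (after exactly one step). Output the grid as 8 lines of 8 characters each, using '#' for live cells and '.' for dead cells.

Simulating step by step:
Generation 0 (given above): 11 live cells
Generation 1: 9 live cells
(generation 1 grid is the final answer)

Answer: ........
........
........
.##.....
.##.....
.....###
......#.
......#.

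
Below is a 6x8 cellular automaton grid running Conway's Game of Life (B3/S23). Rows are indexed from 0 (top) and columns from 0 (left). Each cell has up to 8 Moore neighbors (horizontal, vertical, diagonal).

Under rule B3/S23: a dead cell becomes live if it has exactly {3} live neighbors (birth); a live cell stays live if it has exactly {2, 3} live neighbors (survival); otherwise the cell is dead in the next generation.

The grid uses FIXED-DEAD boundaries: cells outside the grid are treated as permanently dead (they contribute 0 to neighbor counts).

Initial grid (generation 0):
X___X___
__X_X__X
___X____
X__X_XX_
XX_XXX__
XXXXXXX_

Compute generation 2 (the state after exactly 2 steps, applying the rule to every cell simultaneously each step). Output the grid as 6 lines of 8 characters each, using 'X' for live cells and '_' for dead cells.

Simulating step by step:
Generation 0 (given above): 22 live cells
Generation 1: 13 live cells
___X____
____X___
__XX_XX_
XX_X_XX_
________
X_____X_
Generation 2: 15 live cells
(generation 2 grid is the final answer)

Answer: ________
__X_XX__
_XXX__X_
_X_X_XX_
XX___XX_
________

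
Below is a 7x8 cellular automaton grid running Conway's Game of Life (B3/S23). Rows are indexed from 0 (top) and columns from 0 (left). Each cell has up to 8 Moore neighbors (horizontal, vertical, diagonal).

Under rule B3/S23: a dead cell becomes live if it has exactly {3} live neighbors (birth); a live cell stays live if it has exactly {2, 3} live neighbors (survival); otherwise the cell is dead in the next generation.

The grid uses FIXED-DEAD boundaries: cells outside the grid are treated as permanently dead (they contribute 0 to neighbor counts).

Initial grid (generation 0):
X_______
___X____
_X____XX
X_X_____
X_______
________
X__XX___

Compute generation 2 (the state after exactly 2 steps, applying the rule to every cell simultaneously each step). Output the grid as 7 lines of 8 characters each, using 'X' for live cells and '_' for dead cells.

Simulating step by step:
Generation 0 (given above): 11 live cells
Generation 1: 4 live cells
________
________
_XX_____
X_______
_X______
________
________
Generation 2: 3 live cells
(generation 2 grid is the final answer)

Answer: ________
________
_X______
X_X_____
________
________
________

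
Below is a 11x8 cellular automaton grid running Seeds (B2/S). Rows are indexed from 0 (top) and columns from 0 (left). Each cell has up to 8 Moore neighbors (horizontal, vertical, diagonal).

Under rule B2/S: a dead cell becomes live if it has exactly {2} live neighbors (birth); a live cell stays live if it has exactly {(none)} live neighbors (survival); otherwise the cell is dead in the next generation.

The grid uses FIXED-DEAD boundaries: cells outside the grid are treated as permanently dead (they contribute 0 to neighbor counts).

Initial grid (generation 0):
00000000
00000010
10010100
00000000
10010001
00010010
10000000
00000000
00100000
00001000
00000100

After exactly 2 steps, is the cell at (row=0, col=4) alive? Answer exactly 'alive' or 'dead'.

Answer: alive

Derivation:
Simulating step by step:
Generation 0 (given above): 13 live cells
Generation 1: 22 live cells
00000000
00001100
00001010
11110010
00101010
11101001
00000000
01000000
00010000
00010100
00001000
Generation 2: 12 live cells
00001100
00010010
10000001
00000000
00000000
00000010
00010000
00100000
00000000
00100000
00010100

Cell (0,4) at generation 2: 1 -> alive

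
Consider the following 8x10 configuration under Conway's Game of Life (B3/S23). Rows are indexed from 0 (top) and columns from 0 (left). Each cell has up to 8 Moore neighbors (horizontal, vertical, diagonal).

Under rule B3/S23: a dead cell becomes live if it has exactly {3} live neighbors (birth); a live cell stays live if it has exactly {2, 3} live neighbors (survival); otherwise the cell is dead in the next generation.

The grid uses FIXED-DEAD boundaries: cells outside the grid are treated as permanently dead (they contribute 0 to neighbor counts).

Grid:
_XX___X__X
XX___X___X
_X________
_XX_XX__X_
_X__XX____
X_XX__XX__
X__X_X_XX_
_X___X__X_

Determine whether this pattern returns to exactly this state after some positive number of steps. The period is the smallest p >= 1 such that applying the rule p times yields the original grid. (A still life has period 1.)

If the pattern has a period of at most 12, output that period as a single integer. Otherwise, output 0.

Answer: 0

Derivation:
Simulating and comparing each generation to the original:
Gen 0 (original, given above): 30 live cells
Gen 1: 27 live cells, differs from original
Gen 2: 33 live cells, differs from original
Gen 3: 28 live cells, differs from original
Gen 4: 31 live cells, differs from original
Gen 5: 33 live cells, differs from original
Gen 6: 25 live cells, differs from original
Gen 7: 30 live cells, differs from original
Gen 8: 20 live cells, differs from original
Gen 9: 23 live cells, differs from original
Gen 10: 18 live cells, differs from original
Gen 11: 21 live cells, differs from original
Gen 12: 14 live cells, differs from original
No period found within 12 steps.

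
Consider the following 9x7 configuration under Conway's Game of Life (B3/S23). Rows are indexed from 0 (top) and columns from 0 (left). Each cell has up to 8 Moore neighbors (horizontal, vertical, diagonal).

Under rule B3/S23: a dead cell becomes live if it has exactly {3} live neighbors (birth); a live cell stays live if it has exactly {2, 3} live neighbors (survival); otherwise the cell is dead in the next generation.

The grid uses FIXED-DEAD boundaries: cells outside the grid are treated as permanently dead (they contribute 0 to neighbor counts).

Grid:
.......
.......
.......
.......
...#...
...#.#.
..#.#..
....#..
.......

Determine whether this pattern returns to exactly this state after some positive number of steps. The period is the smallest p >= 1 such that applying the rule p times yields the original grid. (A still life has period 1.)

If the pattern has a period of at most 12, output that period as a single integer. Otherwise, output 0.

Simulating and comparing each generation to the original:
Gen 0 (original, given above): 6 live cells
Gen 1: 6 live cells, differs from original
Gen 2: 6 live cells, MATCHES original -> period = 2

Answer: 2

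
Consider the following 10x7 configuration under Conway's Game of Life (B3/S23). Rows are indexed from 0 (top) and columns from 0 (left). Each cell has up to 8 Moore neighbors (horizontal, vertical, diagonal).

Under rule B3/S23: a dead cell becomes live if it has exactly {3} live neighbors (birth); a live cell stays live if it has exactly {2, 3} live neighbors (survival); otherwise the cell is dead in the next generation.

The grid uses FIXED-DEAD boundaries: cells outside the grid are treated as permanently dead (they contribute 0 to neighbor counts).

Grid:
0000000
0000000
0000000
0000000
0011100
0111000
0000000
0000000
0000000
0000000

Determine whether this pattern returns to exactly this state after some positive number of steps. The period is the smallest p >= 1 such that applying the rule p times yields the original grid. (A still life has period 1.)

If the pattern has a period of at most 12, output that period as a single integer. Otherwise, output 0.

Answer: 2

Derivation:
Simulating and comparing each generation to the original:
Gen 0 (original, given above): 6 live cells
Gen 1: 6 live cells, differs from original
Gen 2: 6 live cells, MATCHES original -> period = 2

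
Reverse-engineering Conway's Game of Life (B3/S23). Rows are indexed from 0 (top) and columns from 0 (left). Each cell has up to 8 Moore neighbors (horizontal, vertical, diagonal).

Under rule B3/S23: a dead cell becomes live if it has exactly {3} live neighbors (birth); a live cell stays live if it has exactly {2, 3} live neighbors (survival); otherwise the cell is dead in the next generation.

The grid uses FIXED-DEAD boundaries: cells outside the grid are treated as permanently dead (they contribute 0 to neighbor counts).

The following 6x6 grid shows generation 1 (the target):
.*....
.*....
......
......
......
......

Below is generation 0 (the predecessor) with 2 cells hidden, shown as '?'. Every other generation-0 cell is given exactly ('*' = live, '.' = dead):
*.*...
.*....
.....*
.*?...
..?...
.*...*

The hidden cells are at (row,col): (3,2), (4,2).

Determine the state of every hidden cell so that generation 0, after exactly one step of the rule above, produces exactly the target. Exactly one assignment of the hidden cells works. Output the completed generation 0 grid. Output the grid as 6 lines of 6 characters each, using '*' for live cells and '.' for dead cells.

Hidden generation-0 cells (in order): (3,2), (4,2).
A hidden cell only influences target cells in its own 3x3 neighborhood. Try each of the 2^2 = 4 assignments, step the completed generation 0 forward once under B3/S23, and compare with the target:
  (3,2)=. (4,2)=. -> step reproduces the target at every cell -> ACCEPT
  (3,2)=. (4,2)=* -> step gives (4,1)='*' but target has '.' -> reject
  (3,2)=* (4,2)=. -> step gives (2,1)='*' but target has '.' -> reject
  (3,2)=* (4,2)=* -> step gives (2,1)='*' but target has '.' -> reject
Unique solution: (3,2)=dead, (4,2)=dead.
Check: live-neighbor counts of every cell in the completed generation 0:
131100
222111
222010
101011
222011
101010
Applying B3/S23 to generation 0 with these counts gives:
.*....
.*....
......
......
......
......
which matches the target exactly.

Answer: *.*...
.*....
.....*
.*....
......
.*...*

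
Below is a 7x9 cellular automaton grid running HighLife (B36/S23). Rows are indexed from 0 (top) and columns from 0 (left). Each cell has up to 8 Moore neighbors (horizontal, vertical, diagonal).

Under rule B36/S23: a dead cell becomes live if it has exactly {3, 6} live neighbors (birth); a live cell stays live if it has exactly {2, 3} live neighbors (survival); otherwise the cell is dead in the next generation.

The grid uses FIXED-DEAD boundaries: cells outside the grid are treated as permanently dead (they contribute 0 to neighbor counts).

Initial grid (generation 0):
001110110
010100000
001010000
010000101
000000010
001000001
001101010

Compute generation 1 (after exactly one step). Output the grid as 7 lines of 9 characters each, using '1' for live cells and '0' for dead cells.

Simulating step by step:
Generation 0 (given above): 19 live cells
Generation 1: 18 live cells
(generation 1 grid is the final answer)

Answer: 001110000
010001000
011100000
000000010
000000011
001100111
001100000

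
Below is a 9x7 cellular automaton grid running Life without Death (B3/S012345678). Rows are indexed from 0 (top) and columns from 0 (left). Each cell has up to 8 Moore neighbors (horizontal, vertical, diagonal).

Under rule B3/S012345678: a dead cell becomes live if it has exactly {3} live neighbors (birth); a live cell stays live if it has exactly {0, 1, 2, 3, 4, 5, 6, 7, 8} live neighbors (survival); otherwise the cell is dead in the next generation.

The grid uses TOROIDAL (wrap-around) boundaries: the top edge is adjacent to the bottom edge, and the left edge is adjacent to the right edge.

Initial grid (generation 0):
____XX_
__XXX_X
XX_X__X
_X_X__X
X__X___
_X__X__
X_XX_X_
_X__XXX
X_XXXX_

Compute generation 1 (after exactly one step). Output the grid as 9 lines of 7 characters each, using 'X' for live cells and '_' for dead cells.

Answer: _X__XX_
_XXXX_X
XX_X__X
_X_XX_X
XX_XX__
XX__X_X
X_XX_X_
_X__XXX
XXXXXX_

Derivation:
Simulating step by step:
Generation 0 (given above): 30 live cells
Generation 1: 38 live cells
(generation 1 grid is the final answer)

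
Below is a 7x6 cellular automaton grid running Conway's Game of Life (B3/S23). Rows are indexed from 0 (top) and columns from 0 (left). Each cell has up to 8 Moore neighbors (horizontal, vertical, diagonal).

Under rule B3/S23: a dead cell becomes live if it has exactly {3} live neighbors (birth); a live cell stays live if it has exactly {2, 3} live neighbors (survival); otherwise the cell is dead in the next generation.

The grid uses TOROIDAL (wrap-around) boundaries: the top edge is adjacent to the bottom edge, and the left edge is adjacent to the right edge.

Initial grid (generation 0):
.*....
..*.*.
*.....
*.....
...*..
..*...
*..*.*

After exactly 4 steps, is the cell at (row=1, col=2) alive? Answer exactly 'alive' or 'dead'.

Answer: dead

Derivation:
Simulating step by step:
Generation 0 (given above): 10 live cells
Generation 1: 15 live cells
******
.*....
.*...*
......
......
..***.
***...
Generation 2: 8 live cells
...***
...*..
*.....
......
...*..
..**..
......
Generation 3: 9 live cells
...**.
...*.*
......
......
..**..
..**..
..*...
Generation 4: 9 live cells
..***.
...*..
......
......
..**..
.*....
..*.*.

Cell (1,2) at generation 4: 0 -> dead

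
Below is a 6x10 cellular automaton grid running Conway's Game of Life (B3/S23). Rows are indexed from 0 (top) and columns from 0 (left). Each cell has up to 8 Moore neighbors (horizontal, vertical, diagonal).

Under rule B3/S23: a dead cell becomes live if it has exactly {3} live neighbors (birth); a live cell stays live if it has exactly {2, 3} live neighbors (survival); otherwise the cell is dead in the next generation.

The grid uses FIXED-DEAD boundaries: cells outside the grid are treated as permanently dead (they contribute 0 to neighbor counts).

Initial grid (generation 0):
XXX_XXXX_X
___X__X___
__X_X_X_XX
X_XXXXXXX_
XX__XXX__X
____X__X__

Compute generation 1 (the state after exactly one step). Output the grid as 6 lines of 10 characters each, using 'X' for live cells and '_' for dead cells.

Simulating step by step:
Generation 0 (given above): 31 live cells
Generation 1: 19 live cells
(generation 1 grid is the final answer)

Answer: _XXXXXXX__
_________X
_XX_____XX
X_X_______
XXX_______
____X_X___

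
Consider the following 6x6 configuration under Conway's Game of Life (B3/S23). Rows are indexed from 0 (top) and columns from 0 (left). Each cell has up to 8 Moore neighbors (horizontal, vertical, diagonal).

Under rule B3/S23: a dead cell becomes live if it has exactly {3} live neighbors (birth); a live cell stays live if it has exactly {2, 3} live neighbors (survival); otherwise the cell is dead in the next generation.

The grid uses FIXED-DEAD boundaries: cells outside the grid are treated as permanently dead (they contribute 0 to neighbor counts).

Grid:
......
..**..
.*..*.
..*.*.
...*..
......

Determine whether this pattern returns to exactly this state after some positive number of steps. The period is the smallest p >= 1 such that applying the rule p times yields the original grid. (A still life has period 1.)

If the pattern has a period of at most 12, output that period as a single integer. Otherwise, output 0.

Simulating and comparing each generation to the original:
Gen 0 (original, given above): 7 live cells
Gen 1: 7 live cells, MATCHES original -> period = 1

Answer: 1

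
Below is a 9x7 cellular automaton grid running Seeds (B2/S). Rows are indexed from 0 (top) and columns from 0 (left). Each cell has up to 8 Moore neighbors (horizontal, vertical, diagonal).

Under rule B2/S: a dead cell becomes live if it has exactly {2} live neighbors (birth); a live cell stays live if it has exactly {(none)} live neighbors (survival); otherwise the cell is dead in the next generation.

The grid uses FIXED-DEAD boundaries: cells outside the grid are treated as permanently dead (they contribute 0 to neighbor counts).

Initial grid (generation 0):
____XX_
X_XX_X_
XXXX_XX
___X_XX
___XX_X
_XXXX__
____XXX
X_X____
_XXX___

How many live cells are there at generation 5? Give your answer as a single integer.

Answer: 12

Derivation:
Simulating step by step:
Generation 0 (given above): 30 live cells
Generation 1: 8 live cells
_XX___X
_______
_______
X______
_X_____
_______
X______
______X
X______
Generation 2: 8 live cells
_______
_XX____
_______
_X_____
X______
XX_____
_______
XX_____
_______
Generation 3: 8 live cells
_XX____
_______
X______
X______
__X____
_______
__X____
_______
XX_____
Generation 4: 9 live cells
_______
X_X____
_X_____
_______
_X_____
_XXX___
_______
X_X____
_______
Generation 5: 12 live cells
_X_____
_______
X_X____
XXX____
X__X___
X______
X______
_X_____
_X_____
Population at generation 5: 12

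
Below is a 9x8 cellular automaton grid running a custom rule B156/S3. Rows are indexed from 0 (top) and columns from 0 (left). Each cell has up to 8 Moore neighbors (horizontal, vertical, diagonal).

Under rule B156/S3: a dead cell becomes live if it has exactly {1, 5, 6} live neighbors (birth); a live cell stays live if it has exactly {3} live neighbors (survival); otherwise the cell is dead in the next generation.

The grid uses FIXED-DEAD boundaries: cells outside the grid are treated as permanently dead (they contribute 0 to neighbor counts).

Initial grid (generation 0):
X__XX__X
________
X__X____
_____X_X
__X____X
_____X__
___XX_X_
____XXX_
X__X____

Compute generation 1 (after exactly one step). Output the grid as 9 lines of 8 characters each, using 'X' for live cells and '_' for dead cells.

Simulating step by step:
Generation 0 (given above): 19 live cells
Generation 1: 23 live cells
(generation 1 grid is the final answer)

Answer: _XX__XX_
_____XXX
_XX__X_X
X_______
_X_X____
_X______
__X__XX_
XX______
_XX____X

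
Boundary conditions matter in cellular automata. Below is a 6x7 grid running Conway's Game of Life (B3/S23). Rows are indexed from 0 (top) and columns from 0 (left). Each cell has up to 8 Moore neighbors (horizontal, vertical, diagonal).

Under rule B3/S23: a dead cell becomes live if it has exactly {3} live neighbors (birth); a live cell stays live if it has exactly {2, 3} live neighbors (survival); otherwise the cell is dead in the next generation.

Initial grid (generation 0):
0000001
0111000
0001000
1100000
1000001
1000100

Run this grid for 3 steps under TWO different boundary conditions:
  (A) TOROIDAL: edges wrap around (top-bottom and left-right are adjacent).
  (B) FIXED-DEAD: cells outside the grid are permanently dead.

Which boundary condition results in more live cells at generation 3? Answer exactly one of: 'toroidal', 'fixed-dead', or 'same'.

Under TOROIDAL boundary, generation 3:
1001111
0100100
0100011
0110011
0110001
1011110
Population = 22

Under FIXED-DEAD boundary, generation 3:
0101000
0100100
1001000
0010000
1100000
0000000
Population = 9

Comparison: toroidal=22, fixed-dead=9 -> toroidal

Answer: toroidal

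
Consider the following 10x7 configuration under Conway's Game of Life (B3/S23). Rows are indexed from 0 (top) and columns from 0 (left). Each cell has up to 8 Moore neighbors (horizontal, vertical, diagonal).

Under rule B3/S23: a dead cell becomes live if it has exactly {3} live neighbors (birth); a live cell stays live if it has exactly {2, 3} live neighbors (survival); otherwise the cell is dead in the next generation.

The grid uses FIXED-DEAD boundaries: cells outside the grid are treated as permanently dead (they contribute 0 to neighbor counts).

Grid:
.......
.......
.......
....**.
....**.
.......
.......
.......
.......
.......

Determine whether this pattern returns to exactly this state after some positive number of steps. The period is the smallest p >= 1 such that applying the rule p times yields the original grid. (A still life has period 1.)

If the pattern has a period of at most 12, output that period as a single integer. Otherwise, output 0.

Answer: 1

Derivation:
Simulating and comparing each generation to the original:
Gen 0 (original, given above): 4 live cells
Gen 1: 4 live cells, MATCHES original -> period = 1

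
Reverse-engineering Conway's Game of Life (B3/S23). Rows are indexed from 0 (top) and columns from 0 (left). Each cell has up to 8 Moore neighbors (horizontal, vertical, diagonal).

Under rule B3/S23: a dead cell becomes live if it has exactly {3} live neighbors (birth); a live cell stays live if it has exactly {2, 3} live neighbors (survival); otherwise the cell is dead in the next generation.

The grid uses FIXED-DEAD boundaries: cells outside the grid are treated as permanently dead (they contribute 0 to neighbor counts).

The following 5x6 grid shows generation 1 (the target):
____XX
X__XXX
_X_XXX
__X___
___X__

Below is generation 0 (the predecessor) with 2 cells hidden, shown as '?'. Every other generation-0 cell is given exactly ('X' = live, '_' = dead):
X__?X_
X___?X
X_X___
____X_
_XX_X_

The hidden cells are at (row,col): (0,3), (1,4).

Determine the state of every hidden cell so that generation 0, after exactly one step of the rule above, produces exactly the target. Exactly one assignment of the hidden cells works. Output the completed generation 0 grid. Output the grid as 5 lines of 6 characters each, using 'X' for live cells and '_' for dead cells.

Answer: X___X_
X___XX
X_X___
____X_
_XX_X_

Derivation:
Hidden generation-0 cells (in order): (0,3), (1,4).
A hidden cell only influences target cells in its own 3x3 neighborhood. Try each of the 2^2 = 4 assignments, step the completed generation 0 forward once under B3/S23, and compare with the target:
  (0,3)=_ (1,4)=_ -> step gives (0,4)='_' but target has 'X' -> reject
  (0,3)=_ (1,4)=X -> step reproduces the target at every cell -> ACCEPT
  (0,3)=X (1,4)=_ -> step gives (0,5)='_' but target has 'X' -> reject
  (0,3)=X (1,4)=X -> step gives (0,3)='X' but target has '_' -> reject
Unique solution: (0,3)=dead, (1,4)=live.
Check: live-neighbor counts of every cell in the completed generation 0:
120223
241322
130333
243412
111312
Applying B3/S23 to generation 0 with these counts gives:
____XX
X__XXX
_X_XXX
__X___
___X__
which matches the target exactly.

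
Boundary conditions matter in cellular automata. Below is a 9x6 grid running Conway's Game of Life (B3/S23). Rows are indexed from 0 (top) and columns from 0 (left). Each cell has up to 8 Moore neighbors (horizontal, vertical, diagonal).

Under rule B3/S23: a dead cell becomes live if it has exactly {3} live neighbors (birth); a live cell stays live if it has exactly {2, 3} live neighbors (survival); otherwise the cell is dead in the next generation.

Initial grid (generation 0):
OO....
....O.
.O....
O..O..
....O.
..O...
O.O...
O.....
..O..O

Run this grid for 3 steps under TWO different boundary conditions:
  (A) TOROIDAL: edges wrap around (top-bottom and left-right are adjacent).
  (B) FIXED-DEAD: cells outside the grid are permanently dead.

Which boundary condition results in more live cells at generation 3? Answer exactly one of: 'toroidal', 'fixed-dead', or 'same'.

Under TOROIDAL boundary, generation 3:
.OO.OO
......
......
......
......
.O....
OO...O
OO...O
.O..O.
Population = 13

Under FIXED-DEAD boundary, generation 3:
......
......
......
......
......
......
......
......
......
Population = 0

Comparison: toroidal=13, fixed-dead=0 -> toroidal

Answer: toroidal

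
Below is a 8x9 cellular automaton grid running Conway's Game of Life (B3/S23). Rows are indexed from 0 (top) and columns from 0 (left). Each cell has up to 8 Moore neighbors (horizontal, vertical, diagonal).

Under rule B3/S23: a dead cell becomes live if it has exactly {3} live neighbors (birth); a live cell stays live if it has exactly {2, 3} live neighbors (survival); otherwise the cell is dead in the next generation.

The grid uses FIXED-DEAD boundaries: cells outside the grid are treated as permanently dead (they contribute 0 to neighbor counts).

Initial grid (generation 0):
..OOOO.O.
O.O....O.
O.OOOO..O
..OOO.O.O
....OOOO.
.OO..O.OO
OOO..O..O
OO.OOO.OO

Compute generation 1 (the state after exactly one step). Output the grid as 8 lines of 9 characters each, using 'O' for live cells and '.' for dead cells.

Answer: .OOOO.O..
.......OO
.....OO.O
.OO.....O
.O.......
O.OO....O
.....O...
O..OOOOOO

Derivation:
Simulating step by step:
Generation 0 (given above): 40 live cells
Generation 1: 26 live cells
(generation 1 grid is the final answer)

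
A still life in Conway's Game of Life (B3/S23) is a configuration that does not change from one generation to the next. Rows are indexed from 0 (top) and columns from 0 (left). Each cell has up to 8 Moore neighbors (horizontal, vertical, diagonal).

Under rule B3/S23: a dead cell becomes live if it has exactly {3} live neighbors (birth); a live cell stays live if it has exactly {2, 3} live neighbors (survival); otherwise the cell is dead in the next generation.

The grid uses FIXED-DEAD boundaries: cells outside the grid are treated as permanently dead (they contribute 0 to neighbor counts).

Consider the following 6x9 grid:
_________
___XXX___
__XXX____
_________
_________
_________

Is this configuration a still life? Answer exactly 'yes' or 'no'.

Compute generation 1 and compare to generation 0 (given above):
Generation 1:
____X____
__X__X___
__X__X___
___X_____
_________
_________
Cell (0,4) differs: gen0=0 vs gen1=1 -> NOT a still life.

Answer: no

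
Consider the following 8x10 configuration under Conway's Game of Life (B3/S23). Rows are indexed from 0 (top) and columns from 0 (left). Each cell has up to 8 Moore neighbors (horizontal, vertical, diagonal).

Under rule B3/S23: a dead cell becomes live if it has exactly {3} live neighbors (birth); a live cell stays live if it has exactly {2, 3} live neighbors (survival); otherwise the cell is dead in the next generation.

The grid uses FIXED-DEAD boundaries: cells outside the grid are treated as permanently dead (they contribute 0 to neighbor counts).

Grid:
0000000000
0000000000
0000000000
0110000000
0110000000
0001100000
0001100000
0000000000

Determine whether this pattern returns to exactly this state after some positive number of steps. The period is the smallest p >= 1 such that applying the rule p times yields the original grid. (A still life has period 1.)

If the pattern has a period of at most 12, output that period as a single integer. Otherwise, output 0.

Answer: 2

Derivation:
Simulating and comparing each generation to the original:
Gen 0 (original, given above): 8 live cells
Gen 1: 6 live cells, differs from original
Gen 2: 8 live cells, MATCHES original -> period = 2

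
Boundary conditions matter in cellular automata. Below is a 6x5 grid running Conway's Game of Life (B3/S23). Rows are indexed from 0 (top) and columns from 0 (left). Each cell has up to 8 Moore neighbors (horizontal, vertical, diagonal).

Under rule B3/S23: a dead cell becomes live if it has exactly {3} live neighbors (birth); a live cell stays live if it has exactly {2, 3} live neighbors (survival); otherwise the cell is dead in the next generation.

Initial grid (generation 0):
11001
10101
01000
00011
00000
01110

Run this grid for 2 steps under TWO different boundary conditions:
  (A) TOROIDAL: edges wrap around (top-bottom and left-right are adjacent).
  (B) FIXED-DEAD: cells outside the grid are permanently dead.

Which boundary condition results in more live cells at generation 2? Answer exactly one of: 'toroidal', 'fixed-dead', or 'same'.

Answer: toroidal

Derivation:
Under TOROIDAL boundary, generation 2:
11000
01110
01100
00000
10101
10111
Population = 14

Under FIXED-DEAD boundary, generation 2:
11010
10001
01100
00010
00000
00000
Population = 8

Comparison: toroidal=14, fixed-dead=8 -> toroidal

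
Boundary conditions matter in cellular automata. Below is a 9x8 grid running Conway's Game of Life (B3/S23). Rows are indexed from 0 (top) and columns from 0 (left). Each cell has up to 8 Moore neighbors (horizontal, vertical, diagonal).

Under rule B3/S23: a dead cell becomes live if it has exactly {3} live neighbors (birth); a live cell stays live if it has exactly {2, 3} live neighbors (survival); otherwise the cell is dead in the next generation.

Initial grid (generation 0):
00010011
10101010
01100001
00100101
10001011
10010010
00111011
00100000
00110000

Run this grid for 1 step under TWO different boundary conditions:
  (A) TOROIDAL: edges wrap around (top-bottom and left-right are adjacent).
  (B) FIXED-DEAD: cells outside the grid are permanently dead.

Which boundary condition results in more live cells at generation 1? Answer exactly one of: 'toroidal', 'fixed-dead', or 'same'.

Answer: toroidal

Derivation:
Under TOROIDAL boundary, generation 1:
01001111
10100110
00100101
00110100
11011000
11100000
01101111
01001000
00110000
Population = 32

Under FIXED-DEAD boundary, generation 1:
00010111
00100110
00100101
00110101
01011001
01100000
01101111
01001000
00110000
Population = 30

Comparison: toroidal=32, fixed-dead=30 -> toroidal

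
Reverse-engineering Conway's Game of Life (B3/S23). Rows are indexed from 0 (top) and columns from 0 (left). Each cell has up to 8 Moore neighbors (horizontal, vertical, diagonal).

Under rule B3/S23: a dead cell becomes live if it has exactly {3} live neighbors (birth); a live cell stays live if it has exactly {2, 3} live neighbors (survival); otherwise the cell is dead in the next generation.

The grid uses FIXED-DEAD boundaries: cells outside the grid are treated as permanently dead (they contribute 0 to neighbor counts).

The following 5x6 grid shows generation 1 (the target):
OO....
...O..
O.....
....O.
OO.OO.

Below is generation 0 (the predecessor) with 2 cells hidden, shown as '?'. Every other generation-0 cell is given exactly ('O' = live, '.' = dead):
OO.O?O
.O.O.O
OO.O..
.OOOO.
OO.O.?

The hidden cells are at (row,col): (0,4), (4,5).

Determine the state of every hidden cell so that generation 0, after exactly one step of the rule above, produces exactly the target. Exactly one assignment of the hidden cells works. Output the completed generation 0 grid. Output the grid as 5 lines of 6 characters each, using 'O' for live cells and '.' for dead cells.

Answer: OO.O.O
.O.O.O
OO.O..
.OOOO.
OO.O..

Derivation:
Hidden generation-0 cells (in order): (0,4), (4,5).
A hidden cell only influences target cells in its own 3x3 neighborhood. Try each of the 2^2 = 4 assignments, step the completed generation 0 forward once under B3/S23, and compare with the target:
  (0,4)=. (4,5)=. -> step reproduces the target at every cell -> ACCEPT
  (0,4)=. (4,5)=O -> step gives (3,4)='.' but target has 'O' -> reject
  (0,4)=O (4,5)=. -> step gives (0,3)='O' but target has '.' -> reject
  (0,4)=O (4,5)=O -> step gives (0,3)='O' but target has '.' -> reject
Unique solution: (0,4)=dead, (4,5)=dead.
Check: live-neighbor counts of every cell in the completed generation 0:
224141
546251
347452
556431
235331
Applying B3/S23 to generation 0 with these counts gives:
OO....
...O..
O.....
....O.
OO.OO.
which matches the target exactly.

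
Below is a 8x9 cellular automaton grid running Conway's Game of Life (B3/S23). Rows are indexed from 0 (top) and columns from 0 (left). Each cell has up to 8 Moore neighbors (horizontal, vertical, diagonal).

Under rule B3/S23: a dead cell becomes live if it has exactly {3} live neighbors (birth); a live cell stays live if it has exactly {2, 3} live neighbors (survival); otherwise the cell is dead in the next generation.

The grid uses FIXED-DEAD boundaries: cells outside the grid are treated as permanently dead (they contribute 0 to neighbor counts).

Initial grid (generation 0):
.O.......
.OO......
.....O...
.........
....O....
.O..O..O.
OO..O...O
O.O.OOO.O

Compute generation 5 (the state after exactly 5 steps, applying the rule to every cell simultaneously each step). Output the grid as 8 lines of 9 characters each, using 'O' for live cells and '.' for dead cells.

Answer: .OO......
.OO......
.........
.........
.OO......
O.O...OO.
O...O.OO.
.OOO.....

Derivation:
Simulating step by step:
Generation 0 (given above): 18 live cells
Generation 1: 19 live cells
.OO......
.OO......
.........
.........
.........
OO.OOO...
O.O.O.O.O
O..OOO.O.
Generation 2: 21 live cells
.OO......
.OO......
.........
.........
....O....
OOOOOO...
O.O...OO.
.O.OOOOO.
Generation 3: 21 live cells
.OO......
.OO......
.........
.........
.OO.OO...
O.O.OOO..
O......O.
.OOOOO.O.
Generation 4: 19 live cells
.OO......
.OO......
.........
.........
.OO.O.O..
O.O.O.O..
O......O.
.OOOO.O..
Generation 5: 17 live cells
(generation 5 grid is the final answer)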